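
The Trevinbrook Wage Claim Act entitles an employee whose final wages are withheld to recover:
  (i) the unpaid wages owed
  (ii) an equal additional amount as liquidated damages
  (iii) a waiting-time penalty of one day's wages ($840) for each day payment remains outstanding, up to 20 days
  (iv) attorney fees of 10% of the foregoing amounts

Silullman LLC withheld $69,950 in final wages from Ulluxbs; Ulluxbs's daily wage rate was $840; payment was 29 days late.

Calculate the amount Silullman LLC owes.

$172,370

Liquidated damages (equal amount): $69,950
Penalty days: min(29, 20) = 20
Waiting-time penalty: 20 × $840 = $16,800
Subtotal: $69,950 + $69,950 + $16,800 = $156,700
Attorney fees: 10% of $156,700 = $15,670
Total award: $156,700 + $15,670 = $172,370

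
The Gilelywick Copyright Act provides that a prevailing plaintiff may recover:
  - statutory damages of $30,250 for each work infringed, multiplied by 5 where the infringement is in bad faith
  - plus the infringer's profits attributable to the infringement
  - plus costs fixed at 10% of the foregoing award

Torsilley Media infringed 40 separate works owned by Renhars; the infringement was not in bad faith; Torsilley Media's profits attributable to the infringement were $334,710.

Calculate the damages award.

Statutory damages: 40 × $30,250 = $1,210,000
Infringement not in bad faith: no ×5 enhancement.
Combined award: $1,210,000 + $334,710 = $1,544,710
Costs: 10% of $1,544,710 = $154,471
Award plus costs: $1,544,710 + $154,471 = $1,699,181

Award: $1,699,181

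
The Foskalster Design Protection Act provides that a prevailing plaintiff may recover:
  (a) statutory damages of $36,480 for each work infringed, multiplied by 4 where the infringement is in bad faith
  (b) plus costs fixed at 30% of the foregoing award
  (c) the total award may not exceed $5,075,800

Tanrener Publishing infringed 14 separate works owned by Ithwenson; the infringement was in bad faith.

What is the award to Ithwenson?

Statutory damages: 14 × $36,480 = $510,720
Multiplied by 4: 4 × $510,720 = $2,042,880
Costs: 30% of $2,042,880 = $612,864
Award plus costs: $2,042,880 + $612,864 = $2,655,744
Cap at $5,075,800: $2,655,744 is within the cap, no reduction.

$2,655,744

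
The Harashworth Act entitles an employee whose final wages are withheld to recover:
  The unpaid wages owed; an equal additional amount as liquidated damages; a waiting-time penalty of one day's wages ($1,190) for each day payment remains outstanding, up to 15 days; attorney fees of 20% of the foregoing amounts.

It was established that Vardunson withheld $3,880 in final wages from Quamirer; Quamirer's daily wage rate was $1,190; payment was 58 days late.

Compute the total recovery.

Liquidated damages (equal amount): $3,880
Penalty days: min(58, 15) = 15
Waiting-time penalty: 15 × $1,190 = $17,850
Subtotal: $3,880 + $3,880 + $17,850 = $25,610
Attorney fees: 20% of $25,610 = $5,122
Total award: $25,610 + $5,122 = $30,732

$30,732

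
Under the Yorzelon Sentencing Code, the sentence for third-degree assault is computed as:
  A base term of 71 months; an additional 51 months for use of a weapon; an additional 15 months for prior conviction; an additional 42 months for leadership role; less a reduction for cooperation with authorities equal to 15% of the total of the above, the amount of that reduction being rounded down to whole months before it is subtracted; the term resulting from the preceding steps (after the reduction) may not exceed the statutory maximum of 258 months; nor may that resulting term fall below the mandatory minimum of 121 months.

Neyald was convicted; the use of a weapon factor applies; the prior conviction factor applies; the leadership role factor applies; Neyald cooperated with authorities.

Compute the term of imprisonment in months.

153 months

Use of a weapon enhancement: +51 months
Prior conviction enhancement: +15 months
Leadership role enhancement: +42 months
Adjusted term: 71 months + 51 months + 15 months + 42 months = 179 months
Cooperation with authorities reduction: 15% of 179 months = 26 months (rounded down)
After reduction: 179 − 26 = 153 months
Cap at 258 months: 153 months is within the cap, no reduction.
Minimum 121 months: 153 months meets the minimum, no increase.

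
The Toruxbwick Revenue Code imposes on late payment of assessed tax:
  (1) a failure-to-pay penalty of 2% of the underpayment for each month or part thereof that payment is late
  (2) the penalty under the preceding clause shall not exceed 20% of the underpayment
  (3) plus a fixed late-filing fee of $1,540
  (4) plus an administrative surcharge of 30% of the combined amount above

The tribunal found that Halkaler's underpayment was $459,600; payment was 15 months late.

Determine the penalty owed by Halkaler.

Accrued rate: 2% × 15 = 30%, capped at 20% → 20%
Failure-to-pay penalty: 20% of $459,600 = $91,920
Penalty before surcharge: $91,920 + $1,540 = $93,460
Administrative surcharge: 30% of $93,460 = $28,038
Total penalty: $93,460 + $28,038 = $121,498

$121,498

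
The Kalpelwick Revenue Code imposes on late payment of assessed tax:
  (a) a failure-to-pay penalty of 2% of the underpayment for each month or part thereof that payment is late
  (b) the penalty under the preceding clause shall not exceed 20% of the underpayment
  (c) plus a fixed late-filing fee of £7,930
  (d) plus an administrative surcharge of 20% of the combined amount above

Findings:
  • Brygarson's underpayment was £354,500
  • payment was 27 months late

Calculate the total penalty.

£94,596

Accrued rate: 2% × 27 = 54%, capped at 20% → 20%
Failure-to-pay penalty: 20% of £354,500 = £70,900
Penalty before surcharge: £70,900 + £7,930 = £78,830
Administrative surcharge: 20% of £78,830 = £15,766
Total penalty: £78,830 + £15,766 = £94,596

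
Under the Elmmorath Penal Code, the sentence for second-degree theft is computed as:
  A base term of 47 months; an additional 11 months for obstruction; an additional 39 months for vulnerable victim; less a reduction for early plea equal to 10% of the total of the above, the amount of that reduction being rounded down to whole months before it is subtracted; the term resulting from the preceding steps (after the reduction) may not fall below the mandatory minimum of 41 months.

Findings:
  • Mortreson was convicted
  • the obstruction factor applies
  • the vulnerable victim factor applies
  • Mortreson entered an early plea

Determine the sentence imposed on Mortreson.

Sentence: 88 months

Obstruction enhancement: +11 months
Vulnerable victim enhancement: +39 months
Adjusted term: 47 months + 11 months + 39 months = 97 months
Early plea reduction: 10% of 97 months = 9 months (rounded down)
After reduction: 97 − 9 = 88 months
Minimum 41 months: 88 months meets the minimum, no increase.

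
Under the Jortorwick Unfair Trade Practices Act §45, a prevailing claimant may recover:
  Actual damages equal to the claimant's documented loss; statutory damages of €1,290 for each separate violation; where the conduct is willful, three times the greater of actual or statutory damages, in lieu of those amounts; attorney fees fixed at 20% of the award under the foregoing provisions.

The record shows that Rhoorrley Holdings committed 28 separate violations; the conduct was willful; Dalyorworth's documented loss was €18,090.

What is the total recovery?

Total recovery: €130,032

Statutory damages: 28 × €1,290 = €36,120
Greater of actual damages (€18,090) or statutory damages (€36,120): €36,120
Trebled: 3 × €36,120 = €108,360
Attorney fees: 20% of €108,360 = €21,672
Total recovery: €108,360 + €21,672 = €130,032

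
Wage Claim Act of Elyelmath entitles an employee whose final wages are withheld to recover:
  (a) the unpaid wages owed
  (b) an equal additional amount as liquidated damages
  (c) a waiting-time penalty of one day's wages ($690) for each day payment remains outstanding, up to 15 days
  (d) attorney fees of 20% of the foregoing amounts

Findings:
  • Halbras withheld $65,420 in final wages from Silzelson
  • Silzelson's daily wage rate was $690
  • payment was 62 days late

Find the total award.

Liquidated damages (equal amount): $65,420
Penalty days: min(62, 15) = 15
Waiting-time penalty: 15 × $690 = $10,350
Subtotal: $65,420 + $65,420 + $10,350 = $141,190
Attorney fees: 20% of $141,190 = $28,238
Total award: $141,190 + $28,238 = $169,428

$169,428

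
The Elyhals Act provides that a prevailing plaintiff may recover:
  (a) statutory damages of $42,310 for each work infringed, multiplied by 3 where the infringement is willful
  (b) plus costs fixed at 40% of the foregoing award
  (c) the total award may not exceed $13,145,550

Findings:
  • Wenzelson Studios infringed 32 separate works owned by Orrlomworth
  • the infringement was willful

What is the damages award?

Statutory damages: 32 × $42,310 = $1,353,920
Trebled: 3 × $1,353,920 = $4,061,760
Costs: 40% of $4,061,760 = $1,624,704
Award plus costs: $4,061,760 + $1,624,704 = $5,686,464
Cap at $13,145,550: $5,686,464 is within the cap, no reduction.

$5,686,464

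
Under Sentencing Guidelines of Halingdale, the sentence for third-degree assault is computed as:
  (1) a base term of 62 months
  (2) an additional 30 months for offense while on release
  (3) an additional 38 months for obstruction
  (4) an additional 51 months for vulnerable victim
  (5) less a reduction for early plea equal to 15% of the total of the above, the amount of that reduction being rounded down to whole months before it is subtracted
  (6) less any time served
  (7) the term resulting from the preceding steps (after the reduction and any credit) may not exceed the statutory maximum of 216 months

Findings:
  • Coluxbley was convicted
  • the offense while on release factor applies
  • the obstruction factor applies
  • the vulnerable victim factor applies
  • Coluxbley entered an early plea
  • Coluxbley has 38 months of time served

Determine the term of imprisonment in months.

Offense while on release enhancement: +30 months
Obstruction enhancement: +38 months
Vulnerable victim enhancement: +51 months
Adjusted term: 62 months + 30 months + 38 months + 51 months = 181 months
Early plea reduction: 15% of 181 months = 27 months (rounded down)
After reduction: 181 − 27 = 154 months
Less time served: 154 months − 38 months = 116 months
Cap at 216 months: 116 months is within the cap, no reduction.

116 months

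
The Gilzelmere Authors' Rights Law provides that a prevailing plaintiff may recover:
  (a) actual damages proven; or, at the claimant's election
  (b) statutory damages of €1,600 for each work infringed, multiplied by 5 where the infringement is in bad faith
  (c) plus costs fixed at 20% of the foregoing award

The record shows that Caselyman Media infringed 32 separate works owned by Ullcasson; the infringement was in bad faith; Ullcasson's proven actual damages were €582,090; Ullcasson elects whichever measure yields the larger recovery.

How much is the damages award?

€698,508

Statutory damages: 32 × €1,600 = €51,200
Multiplied by 5: 5 × €51,200 = €256,000
Greater of actual damages (€582,090) or enhanced statutory damages (€256,000): €582,090
Costs: 20% of €582,090 = €116,418
Award plus costs: €582,090 + €116,418 = €698,508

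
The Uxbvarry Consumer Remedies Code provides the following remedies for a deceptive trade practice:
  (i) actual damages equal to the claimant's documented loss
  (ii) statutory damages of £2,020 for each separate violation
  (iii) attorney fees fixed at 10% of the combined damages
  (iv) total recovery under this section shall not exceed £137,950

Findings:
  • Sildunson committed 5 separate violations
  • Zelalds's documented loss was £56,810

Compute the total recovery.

£73,601

Statutory damages: 5 × £2,020 = £10,100
Combined damages: £56,810 + £10,100 = £66,910
Attorney fees: 10% of £66,910 = £6,691
Total before cap: £66,910 + £6,691 = £73,601
Cap at £137,950: £73,601 is within the cap, no reduction.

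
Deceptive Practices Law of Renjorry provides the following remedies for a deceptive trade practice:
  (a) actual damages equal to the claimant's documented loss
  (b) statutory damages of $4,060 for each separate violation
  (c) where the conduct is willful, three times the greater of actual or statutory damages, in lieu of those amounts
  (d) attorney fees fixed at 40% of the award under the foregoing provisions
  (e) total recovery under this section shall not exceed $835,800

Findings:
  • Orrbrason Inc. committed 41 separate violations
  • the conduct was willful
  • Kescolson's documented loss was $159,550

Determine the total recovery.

Statutory damages: 41 × $4,060 = $166,460
Greater of actual damages ($159,550) or statutory damages ($166,460): $166,460
Trebled: 3 × $166,460 = $499,380
Attorney fees: 40% of $499,380 = $199,752
Total before cap: $499,380 + $199,752 = $699,132
Cap at $835,800: $699,132 is within the cap, no reduction.

$699,132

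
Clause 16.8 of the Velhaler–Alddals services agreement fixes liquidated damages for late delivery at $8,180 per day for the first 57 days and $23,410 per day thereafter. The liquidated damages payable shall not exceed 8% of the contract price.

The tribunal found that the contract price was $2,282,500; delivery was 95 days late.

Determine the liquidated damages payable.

First 57 days: 57 × $8,180 = $466,260
Remaining days: (95 − 57) × $23,410 = $889,580
Accrued per-day damages: $466,260 + $889,580 = $1,355,840
Cap: 8% of $2,282,500 = $182,600
Cap at $182,600: $1,355,840 exceeds the cap → $182,600

$182,600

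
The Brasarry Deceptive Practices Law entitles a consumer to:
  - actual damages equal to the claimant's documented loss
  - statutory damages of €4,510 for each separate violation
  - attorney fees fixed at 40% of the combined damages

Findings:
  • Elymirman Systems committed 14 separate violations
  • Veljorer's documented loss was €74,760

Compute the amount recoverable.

Statutory damages: 14 × €4,510 = €63,140
Combined damages: €74,760 + €63,140 = €137,900
Attorney fees: 40% of €137,900 = €55,160
Total recovery: €137,900 + €55,160 = €193,060

€193,060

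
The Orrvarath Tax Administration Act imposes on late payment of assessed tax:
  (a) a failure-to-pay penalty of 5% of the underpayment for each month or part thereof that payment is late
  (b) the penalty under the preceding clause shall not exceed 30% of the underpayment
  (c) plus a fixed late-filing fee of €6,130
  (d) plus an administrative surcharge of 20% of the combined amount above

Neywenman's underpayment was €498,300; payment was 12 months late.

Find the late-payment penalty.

€186,744

Accrued rate: 5% × 12 = 60%, capped at 30% → 30%
Failure-to-pay penalty: 30% of €498,300 = €149,490
Penalty before surcharge: €149,490 + €6,130 = €155,620
Administrative surcharge: 20% of €155,620 = €31,124
Total penalty: €155,620 + €31,124 = €186,744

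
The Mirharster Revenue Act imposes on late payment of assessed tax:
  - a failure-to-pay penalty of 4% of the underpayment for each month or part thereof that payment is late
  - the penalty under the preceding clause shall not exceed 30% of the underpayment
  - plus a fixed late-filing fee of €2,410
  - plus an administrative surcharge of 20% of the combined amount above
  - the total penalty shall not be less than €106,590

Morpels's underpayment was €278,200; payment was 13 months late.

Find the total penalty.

€106,590

Accrued rate: 4% × 13 = 52%, capped at 30% → 30%
Failure-to-pay penalty: 30% of €278,200 = €83,460
Penalty before surcharge: €83,460 + €2,410 = €85,870
Administrative surcharge: 20% of €85,870 = €17,174
Total penalty: €85,870 + €17,174 = €103,044
Minimum €106,590: €103,044 is below the minimum → €106,590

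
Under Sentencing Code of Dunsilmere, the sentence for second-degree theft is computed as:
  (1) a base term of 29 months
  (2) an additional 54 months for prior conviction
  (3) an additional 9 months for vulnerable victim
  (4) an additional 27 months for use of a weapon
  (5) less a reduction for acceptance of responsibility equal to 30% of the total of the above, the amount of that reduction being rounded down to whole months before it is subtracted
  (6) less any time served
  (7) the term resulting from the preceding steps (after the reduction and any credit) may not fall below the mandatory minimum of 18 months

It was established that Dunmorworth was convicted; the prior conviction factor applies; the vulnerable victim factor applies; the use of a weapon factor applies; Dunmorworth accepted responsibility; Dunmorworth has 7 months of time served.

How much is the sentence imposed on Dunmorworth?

Prior conviction enhancement: +54 months
Vulnerable victim enhancement: +9 months
Use of a weapon enhancement: +27 months
Adjusted term: 29 months + 54 months + 9 months + 27 months = 119 months
Acceptance of responsibility reduction: 30% of 119 months = 35 months (rounded down)
After reduction: 119 − 35 = 84 months
Less time served: 84 months − 7 months = 77 months
Minimum 18 months: 77 months meets the minimum, no increase.

Sentence: 77 months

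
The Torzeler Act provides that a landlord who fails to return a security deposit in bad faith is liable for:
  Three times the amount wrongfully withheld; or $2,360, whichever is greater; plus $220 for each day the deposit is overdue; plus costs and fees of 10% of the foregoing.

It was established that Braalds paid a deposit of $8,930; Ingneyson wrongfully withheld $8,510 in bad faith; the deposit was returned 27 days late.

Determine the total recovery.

Trebled: 3 × $8,510 = $25,530
Minimum $2,360: $25,530 meets the minimum, no increase.
Late-return penalty: 27 × $220 = $5,940
Damages plus late penalty: $25,530 + $5,940 = $31,470
Costs and fees: 10% of $31,470 = $3,147
Total recovery: $31,470 + $3,147 = $34,617

$34,617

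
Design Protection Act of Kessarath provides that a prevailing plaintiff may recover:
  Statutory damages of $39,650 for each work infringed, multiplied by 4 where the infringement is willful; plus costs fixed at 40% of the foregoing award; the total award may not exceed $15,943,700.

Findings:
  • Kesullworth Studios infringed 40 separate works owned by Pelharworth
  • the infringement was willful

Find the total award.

Award: $8,881,600

Statutory damages: 40 × $39,650 = $1,586,000
Multiplied by 4: 4 × $1,586,000 = $6,344,000
Costs: 40% of $6,344,000 = $2,537,600
Award plus costs: $6,344,000 + $2,537,600 = $8,881,600
Cap at $15,943,700: $8,881,600 is within the cap, no reduction.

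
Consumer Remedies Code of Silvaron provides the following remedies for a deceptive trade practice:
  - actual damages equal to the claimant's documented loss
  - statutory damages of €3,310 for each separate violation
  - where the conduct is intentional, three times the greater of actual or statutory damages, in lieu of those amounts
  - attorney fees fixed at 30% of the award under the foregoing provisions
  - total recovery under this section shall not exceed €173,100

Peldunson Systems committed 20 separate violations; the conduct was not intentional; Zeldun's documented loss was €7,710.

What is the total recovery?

Statutory damages: 20 × €3,310 = €66,200
Conduct not intentional: the in-lieu enhancement does not apply.
Actual plus statutory damages: €7,710 + €66,200 = €73,910
Attorney fees: 30% of €73,910 = €22,173
Total before cap: €73,910 + €22,173 = €96,083
Cap at €173,100: €96,083 is within the cap, no reduction.

€96,083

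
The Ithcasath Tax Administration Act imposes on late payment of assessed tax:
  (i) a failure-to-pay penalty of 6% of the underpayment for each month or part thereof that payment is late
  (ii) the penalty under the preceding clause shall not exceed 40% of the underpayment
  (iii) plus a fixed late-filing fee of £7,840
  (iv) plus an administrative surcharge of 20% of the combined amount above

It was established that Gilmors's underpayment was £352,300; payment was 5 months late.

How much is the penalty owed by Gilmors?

£136,236

Accrued rate: 6% × 5 = 30%, capped at 40% → 30%
Failure-to-pay penalty: 30% of £352,300 = £105,690
Penalty before surcharge: £105,690 + £7,840 = £113,530
Administrative surcharge: 20% of £113,530 = £22,706
Total penalty: £113,530 + £22,706 = £136,236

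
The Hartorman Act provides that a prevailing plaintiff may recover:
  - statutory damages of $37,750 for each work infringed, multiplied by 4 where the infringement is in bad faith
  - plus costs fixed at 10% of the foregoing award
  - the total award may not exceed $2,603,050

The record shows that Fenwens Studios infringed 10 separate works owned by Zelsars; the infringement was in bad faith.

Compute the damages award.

Statutory damages: 10 × $37,750 = $377,500
Multiplied by 4: 4 × $377,500 = $1,510,000
Costs: 10% of $1,510,000 = $151,000
Award plus costs: $1,510,000 + $151,000 = $1,661,000
Cap at $2,603,050: $1,661,000 is within the cap, no reduction.

$1,661,000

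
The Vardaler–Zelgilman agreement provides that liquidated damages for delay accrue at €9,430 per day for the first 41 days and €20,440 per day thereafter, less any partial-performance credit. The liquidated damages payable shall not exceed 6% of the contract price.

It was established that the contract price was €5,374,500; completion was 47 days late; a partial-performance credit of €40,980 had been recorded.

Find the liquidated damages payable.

First 41 days: 41 × €9,430 = €386,630
Remaining days: (47 − 41) × €20,440 = €122,640
Accrued per-day damages: €386,630 + €122,640 = €509,270
Less partial-performance credit: €509,270 − €40,980 = €468,290
Cap: 6% of €5,374,500 = €322,470
Cap at €322,470: €468,290 exceeds the cap → €322,470

€322,470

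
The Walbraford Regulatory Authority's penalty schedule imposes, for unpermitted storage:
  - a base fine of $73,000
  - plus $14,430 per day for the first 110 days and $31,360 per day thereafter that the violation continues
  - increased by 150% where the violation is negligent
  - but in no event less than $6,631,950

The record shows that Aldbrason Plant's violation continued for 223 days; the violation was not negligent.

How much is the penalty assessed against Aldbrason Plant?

$6,631,950

First 110 days: 110 × $14,430 = $1,587,300
Remaining days: (223 − 110) × $31,360 = $3,543,680
Per-day component: $1,587,300 + $3,543,680 = $5,130,980
Base plus per-day: $73,000 + $5,130,980 = $5,203,980
The violation was not negligent: no 150% increase.
Minimum $6,631,950: $5,203,980 is below the minimum → $6,631,950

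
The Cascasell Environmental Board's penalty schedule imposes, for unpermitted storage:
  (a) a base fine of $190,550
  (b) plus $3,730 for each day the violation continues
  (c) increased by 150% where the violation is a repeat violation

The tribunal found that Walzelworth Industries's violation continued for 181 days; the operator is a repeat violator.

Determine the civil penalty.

Per-day component: 181 × $3,730 = $675,130
Base plus per-day: $190,550 + $675,130 = $865,680
Enhancement: 150% of $865,680 = $1,298,520
Enhanced fine: $865,680 + $1,298,520 = $2,164,200

$2,164,200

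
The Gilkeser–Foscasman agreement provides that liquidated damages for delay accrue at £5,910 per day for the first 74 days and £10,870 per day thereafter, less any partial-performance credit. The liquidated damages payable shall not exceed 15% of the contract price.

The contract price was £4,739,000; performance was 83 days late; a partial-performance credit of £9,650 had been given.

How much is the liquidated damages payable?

Liquidated damages: £525,520

First 74 days: 74 × £5,910 = £437,340
Remaining days: (83 − 74) × £10,870 = £97,830
Accrued per-day damages: £437,340 + £97,830 = £535,170
Less partial-performance credit: £535,170 − £9,650 = £525,520
Cap: 15% of £4,739,000 = £710,850
Cap at £710,850: £525,520 is within the cap, no reduction.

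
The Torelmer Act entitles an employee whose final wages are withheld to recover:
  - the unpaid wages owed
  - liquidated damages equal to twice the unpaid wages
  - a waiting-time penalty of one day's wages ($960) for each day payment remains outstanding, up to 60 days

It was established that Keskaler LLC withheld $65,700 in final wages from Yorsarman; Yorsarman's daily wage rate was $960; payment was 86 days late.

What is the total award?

Doubled: 2 × $65,700 = $131,400
Penalty days: min(86, 60) = 60
Waiting-time penalty: 60 × $960 = $57,600
Total award: $65,700 + $131,400 + $57,600 = $254,700

$254,700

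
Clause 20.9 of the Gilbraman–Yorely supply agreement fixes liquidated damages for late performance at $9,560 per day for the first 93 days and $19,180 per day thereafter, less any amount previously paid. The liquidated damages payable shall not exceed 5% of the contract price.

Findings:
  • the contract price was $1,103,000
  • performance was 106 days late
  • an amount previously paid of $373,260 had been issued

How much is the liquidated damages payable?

$55,150

First 93 days: 93 × $9,560 = $889,080
Remaining days: (106 − 93) × $19,180 = $249,340
Accrued per-day damages: $889,080 + $249,340 = $1,138,420
Less amount previously paid: $1,138,420 − $373,260 = $765,160
Cap: 5% of $1,103,000 = $55,150
Cap at $55,150: $765,160 exceeds the cap → $55,150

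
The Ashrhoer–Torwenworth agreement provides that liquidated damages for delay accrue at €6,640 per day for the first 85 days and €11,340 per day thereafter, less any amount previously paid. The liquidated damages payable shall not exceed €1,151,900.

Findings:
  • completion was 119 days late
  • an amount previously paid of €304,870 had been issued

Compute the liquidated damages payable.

First 85 days: 85 × €6,640 = €564,400
Remaining days: (119 − 85) × €11,340 = €385,560
Accrued per-day damages: €564,400 + €385,560 = €949,960
Less amount previously paid: €949,960 − €304,870 = €645,090
Cap at €1,151,900: €645,090 is within the cap, no reduction.

€645,090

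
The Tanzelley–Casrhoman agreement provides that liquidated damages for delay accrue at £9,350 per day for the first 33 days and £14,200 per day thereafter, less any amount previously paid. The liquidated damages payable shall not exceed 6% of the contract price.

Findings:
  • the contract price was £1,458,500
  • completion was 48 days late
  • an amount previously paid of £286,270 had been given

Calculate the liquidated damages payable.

£87,510

First 33 days: 33 × £9,350 = £308,550
Remaining days: (48 − 33) × £14,200 = £213,000
Accrued per-day damages: £308,550 + £213,000 = £521,550
Less amount previously paid: £521,550 − £286,270 = £235,280
Cap: 6% of £1,458,500 = £87,510
Cap at £87,510: £235,280 exceeds the cap → £87,510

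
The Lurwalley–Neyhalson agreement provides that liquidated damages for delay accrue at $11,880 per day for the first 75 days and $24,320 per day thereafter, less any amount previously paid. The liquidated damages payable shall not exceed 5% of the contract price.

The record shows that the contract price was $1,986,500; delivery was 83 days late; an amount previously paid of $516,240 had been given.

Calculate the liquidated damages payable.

First 75 days: 75 × $11,880 = $891,000
Remaining days: (83 − 75) × $24,320 = $194,560
Accrued per-day damages: $891,000 + $194,560 = $1,085,560
Less amount previously paid: $1,085,560 − $516,240 = $569,320
Cap: 5% of $1,986,500 = $99,325
Cap at $99,325: $569,320 exceeds the cap → $99,325

$99,325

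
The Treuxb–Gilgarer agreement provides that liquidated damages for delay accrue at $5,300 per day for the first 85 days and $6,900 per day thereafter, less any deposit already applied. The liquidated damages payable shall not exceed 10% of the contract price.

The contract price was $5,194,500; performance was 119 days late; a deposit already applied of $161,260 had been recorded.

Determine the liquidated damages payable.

First 85 days: 85 × $5,300 = $450,500
Remaining days: (119 − 85) × $6,900 = $234,600
Accrued per-day damages: $450,500 + $234,600 = $685,100
Less deposit already applied: $685,100 − $161,260 = $523,840
Cap: 10% of $5,194,500 = $519,450
Cap at $519,450: $523,840 exceeds the cap → $519,450

$519,450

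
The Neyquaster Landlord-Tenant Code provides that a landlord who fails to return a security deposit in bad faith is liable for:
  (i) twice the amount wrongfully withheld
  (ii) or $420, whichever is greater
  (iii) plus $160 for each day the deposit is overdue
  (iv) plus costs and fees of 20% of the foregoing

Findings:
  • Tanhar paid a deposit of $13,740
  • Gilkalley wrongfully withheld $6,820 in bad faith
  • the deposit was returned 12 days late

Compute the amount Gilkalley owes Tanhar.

Doubled: 2 × $6,820 = $13,640
Minimum $420: $13,640 meets the minimum, no increase.
Late-return penalty: 12 × $160 = $1,920
Damages plus late penalty: $13,640 + $1,920 = $15,560
Costs and fees: 20% of $15,560 = $3,112
Total recovery: $15,560 + $3,112 = $18,672

$18,672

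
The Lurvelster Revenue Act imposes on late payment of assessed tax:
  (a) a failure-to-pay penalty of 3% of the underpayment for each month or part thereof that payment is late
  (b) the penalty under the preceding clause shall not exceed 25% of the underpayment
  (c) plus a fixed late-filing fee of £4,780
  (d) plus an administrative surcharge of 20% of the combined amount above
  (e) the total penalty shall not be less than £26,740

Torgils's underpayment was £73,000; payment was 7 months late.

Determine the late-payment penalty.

£26,740

Accrued rate: 3% × 7 = 21%, capped at 25% → 21%
Failure-to-pay penalty: 21% of £73,000 = £15,330
Penalty before surcharge: £15,330 + £4,780 = £20,110
Administrative surcharge: 20% of £20,110 = £4,022
Total penalty: £20,110 + £4,022 = £24,132
Minimum £26,740: £24,132 is below the minimum → £26,740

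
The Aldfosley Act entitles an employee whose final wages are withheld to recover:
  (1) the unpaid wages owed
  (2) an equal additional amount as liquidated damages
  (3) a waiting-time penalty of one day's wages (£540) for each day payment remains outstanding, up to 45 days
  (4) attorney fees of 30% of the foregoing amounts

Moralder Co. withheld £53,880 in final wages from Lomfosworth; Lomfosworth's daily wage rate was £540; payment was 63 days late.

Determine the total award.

Liquidated damages (equal amount): £53,880
Penalty days: min(63, 45) = 45
Waiting-time penalty: 45 × £540 = £24,300
Subtotal: £53,880 + £53,880 + £24,300 = £132,060
Attorney fees: 30% of £132,060 = £39,618
Total award: £132,060 + £39,618 = £171,678

Total award: £171,678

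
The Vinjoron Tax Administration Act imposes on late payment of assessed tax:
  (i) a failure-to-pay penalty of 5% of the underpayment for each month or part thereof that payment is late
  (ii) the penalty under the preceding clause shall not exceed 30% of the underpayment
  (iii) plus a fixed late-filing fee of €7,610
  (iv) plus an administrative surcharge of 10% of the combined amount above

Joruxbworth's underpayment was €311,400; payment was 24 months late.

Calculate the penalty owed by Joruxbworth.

Accrued rate: 5% × 24 = 120%, capped at 30% → 30%
Failure-to-pay penalty: 30% of €311,400 = €93,420
Penalty before surcharge: €93,420 + €7,610 = €101,030
Administrative surcharge: 10% of €101,030 = €10,103
Total penalty: €101,030 + €10,103 = €111,133

€111,133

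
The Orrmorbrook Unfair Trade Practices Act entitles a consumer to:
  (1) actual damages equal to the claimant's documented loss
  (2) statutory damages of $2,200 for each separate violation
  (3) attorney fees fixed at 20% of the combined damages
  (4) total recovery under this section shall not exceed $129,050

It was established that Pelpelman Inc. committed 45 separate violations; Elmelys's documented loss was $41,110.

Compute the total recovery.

Statutory damages: 45 × $2,200 = $99,000
Combined damages: $41,110 + $99,000 = $140,110
Attorney fees: 20% of $140,110 = $28,022
Total before cap: $140,110 + $28,022 = $168,132
Cap at $129,050: $168,132 exceeds the cap → $129,050

$129,050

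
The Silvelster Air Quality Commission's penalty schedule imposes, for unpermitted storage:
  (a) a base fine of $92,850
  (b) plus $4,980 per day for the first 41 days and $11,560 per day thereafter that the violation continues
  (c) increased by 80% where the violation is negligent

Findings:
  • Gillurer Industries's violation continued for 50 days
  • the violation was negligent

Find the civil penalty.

First 41 days: 41 × $4,980 = $204,180
Remaining days: (50 − 41) × $11,560 = $104,040
Per-day component: $204,180 + $104,040 = $308,220
Base plus per-day: $92,850 + $308,220 = $401,070
Enhancement: 80% of $401,070 = $320,856
Enhanced fine: $401,070 + $320,856 = $721,926

$721,926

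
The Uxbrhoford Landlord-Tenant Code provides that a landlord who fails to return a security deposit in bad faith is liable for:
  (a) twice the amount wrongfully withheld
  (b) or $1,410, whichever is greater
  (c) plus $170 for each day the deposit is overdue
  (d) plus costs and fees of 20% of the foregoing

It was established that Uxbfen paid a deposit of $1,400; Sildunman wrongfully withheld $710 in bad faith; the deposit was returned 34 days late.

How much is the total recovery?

$8,640

Doubled: 2 × $710 = $1,420
Minimum $1,410: $1,420 meets the minimum, no increase.
Late-return penalty: 34 × $170 = $5,780
Damages plus late penalty: $1,420 + $5,780 = $7,200
Costs and fees: 20% of $7,200 = $1,440
Total recovery: $7,200 + $1,440 = $8,640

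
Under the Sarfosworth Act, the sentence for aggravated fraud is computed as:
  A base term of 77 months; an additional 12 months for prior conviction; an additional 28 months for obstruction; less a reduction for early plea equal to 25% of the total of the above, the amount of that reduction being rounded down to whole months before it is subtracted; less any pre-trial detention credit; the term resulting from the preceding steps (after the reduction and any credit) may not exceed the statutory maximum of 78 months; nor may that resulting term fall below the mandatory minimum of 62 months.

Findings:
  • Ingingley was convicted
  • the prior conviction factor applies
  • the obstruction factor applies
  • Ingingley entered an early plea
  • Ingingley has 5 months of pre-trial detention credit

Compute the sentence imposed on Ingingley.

Prior conviction enhancement: +12 months
Obstruction enhancement: +28 months
Adjusted term: 77 months + 12 months + 28 months = 117 months
Early plea reduction: 25% of 117 months = 29 months (rounded down)
After reduction: 117 − 29 = 88 months
Less pre-trial detention credit: 88 months − 5 months = 83 months
Cap at 78 months: 83 months exceeds the cap → 78 months
Minimum 62 months: 78 months meets the minimum, no increase.

78 months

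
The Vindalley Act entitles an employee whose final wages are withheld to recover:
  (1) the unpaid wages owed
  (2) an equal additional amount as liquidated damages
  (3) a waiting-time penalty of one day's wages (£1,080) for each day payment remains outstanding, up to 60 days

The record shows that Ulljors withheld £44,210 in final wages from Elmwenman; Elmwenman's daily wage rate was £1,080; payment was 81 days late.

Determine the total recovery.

Liquidated damages (equal amount): £44,210
Penalty days: min(81, 60) = 60
Waiting-time penalty: 60 × £1,080 = £64,800
Total award: £44,210 + £44,210 + £64,800 = £153,220

£153,220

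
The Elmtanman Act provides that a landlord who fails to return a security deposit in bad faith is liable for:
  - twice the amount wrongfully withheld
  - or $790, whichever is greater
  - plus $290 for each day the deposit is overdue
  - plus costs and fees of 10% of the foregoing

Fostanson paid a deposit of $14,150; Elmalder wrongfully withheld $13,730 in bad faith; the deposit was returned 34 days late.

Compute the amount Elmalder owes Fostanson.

$41,052

Doubled: 2 × $13,730 = $27,460
Minimum $790: $27,460 meets the minimum, no increase.
Late-return penalty: 34 × $290 = $9,860
Damages plus late penalty: $27,460 + $9,860 = $37,320
Costs and fees: 10% of $37,320 = $3,732
Total recovery: $37,320 + $3,732 = $41,052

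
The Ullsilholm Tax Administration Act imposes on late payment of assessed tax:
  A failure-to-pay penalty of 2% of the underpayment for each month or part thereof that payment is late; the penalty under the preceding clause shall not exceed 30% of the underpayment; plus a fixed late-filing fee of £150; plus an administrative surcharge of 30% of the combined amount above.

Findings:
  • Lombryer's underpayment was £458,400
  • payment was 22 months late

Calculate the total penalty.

Accrued rate: 2% × 22 = 44%, capped at 30% → 30%
Failure-to-pay penalty: 30% of £458,400 = £137,520
Penalty before surcharge: £137,520 + £150 = £137,670
Administrative surcharge: 30% of £137,670 = £41,301
Total penalty: £137,670 + £41,301 = £178,971

£178,971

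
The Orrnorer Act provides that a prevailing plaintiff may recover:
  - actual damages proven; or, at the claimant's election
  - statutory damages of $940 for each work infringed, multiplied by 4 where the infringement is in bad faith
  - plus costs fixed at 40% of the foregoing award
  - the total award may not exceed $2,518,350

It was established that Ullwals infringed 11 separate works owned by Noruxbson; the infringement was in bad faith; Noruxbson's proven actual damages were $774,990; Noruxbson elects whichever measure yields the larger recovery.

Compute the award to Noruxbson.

Statutory damages: 11 × $940 = $10,340
Multiplied by 4: 4 × $10,340 = $41,360
Greater of actual damages ($774,990) or enhanced statutory damages ($41,360): $774,990
Costs: 40% of $774,990 = $309,996
Award plus costs: $774,990 + $309,996 = $1,084,986
Cap at $2,518,350: $1,084,986 is within the cap, no reduction.

$1,084,986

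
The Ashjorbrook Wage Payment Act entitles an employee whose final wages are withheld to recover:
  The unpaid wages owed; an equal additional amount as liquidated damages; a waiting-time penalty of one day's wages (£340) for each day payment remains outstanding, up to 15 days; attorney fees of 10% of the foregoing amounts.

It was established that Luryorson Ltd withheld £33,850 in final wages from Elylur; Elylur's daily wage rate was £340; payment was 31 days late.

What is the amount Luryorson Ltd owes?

Liquidated damages (equal amount): £33,850
Penalty days: min(31, 15) = 15
Waiting-time penalty: 15 × £340 = £5,100
Subtotal: £33,850 + £33,850 + £5,100 = £72,800
Attorney fees: 10% of £72,800 = £7,280
Total award: £72,800 + £7,280 = £80,080

£80,080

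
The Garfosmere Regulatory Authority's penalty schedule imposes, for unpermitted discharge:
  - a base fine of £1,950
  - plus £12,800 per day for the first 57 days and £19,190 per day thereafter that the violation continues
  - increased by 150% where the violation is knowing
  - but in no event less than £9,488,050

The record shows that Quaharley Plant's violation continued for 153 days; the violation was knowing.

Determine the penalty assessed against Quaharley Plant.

£9,488,050

First 57 days: 57 × £12,800 = £729,600
Remaining days: (153 − 57) × £19,190 = £1,842,240
Per-day component: £729,600 + £1,842,240 = £2,571,840
Base plus per-day: £1,950 + £2,571,840 = £2,573,790
Enhancement: 150% of £2,573,790 = £3,860,685
Enhanced fine: £2,573,790 + £3,860,685 = £6,434,475
Minimum £9,488,050: £6,434,475 is below the minimum → £9,488,050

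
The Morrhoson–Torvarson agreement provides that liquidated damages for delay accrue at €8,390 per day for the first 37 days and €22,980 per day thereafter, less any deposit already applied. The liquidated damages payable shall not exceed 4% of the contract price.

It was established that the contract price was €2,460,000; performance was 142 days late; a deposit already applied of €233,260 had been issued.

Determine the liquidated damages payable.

€98,400

First 37 days: 37 × €8,390 = €310,430
Remaining days: (142 − 37) × €22,980 = €2,412,900
Accrued per-day damages: €310,430 + €2,412,900 = €2,723,330
Less deposit already applied: €2,723,330 − €233,260 = €2,490,070
Cap: 4% of €2,460,000 = €98,400
Cap at €98,400: €2,490,070 exceeds the cap → €98,400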